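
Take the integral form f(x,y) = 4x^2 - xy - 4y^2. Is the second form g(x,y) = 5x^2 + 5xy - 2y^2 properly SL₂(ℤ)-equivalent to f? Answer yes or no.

D₁ = 65, D₂ = 65
river cycle of f (length 6): (-4, 1, 4), (4, 7, -1), (-1, 7, 4), (4, 1, -4), (-4, 7, 1), (1, 7, -4)
river cycle of g (length 6): (-2, 7, 2), (2, 5, -5), (-5, 5, 2), (2, 7, -2), (-2, 5, 5), (5, 5, -2)
cycles differ ⇒ inequivalent

no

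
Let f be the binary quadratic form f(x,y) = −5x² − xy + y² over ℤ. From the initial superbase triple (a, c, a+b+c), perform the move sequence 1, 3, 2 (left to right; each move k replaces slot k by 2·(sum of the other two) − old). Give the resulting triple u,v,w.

start (-5,1,-5) = (f(1,0),f(0,1),f(1,1))
replace slot 1: 2·(1+(-5)) − (-5) = -3 → (-3,1,-5)
replace slot 3: 2·((-3)+1) − (-5) = 1 → (-3,1,1)
replace slot 2: 2·((-3)+1) − 1 = -5 → (-3,-5,1)

-3,-5,1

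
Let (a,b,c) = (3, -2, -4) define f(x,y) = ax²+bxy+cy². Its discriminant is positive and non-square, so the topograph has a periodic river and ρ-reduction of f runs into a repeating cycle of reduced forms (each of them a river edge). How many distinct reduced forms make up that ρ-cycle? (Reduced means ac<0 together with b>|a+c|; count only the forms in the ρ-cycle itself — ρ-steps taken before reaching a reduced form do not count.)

D = 52, ⌊√D⌋ = 7
descent: ρ → (-4,2,3)  [lands on river]
river: ρ → (3,4,-3)
river: ρ → (-3,2,4)
river: ρ → (4,6,-1)
river: ρ → (-1,6,4)
river: ρ → (4,2,-3)
river: ρ → (-3,4,3)
river: ρ → (3,2,-4)
river: ρ → (-4,6,1)
river: ρ → (1,6,-4)
ρ-cycle length = 10 (tail of 1 descent step not counted)

10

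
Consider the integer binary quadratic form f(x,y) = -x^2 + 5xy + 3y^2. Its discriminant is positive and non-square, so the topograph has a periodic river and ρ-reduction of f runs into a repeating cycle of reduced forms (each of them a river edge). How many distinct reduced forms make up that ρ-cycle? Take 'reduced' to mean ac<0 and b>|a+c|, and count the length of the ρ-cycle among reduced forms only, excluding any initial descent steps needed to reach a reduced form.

D = 37, ⌊√D⌋ = 6
river: ρ → (3,1,-3)
river: ρ → (-3,5,1)
river: ρ → (1,5,-3)
river: ρ → (-3,1,3)
river: ρ → (3,5,-1)
river: ρ → (-1,5,3)
ρ-cycle length = 6 (tail of 0 descent steps not counted)

6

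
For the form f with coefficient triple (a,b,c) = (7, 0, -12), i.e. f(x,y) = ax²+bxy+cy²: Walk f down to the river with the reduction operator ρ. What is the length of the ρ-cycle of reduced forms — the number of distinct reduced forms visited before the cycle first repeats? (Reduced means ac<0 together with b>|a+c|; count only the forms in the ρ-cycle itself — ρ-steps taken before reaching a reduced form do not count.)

D = 336, ⌊√D⌋ = 18
descent: ρ → (-12,0,7)
descent: ρ → (7,14,-5)  [lands on river]
river: ρ → (-5,16,4)
river: ρ → (4,16,-5)
river: ρ → (-5,14,7)
ρ-cycle length = 4 (tail of 2 descent steps not counted)

4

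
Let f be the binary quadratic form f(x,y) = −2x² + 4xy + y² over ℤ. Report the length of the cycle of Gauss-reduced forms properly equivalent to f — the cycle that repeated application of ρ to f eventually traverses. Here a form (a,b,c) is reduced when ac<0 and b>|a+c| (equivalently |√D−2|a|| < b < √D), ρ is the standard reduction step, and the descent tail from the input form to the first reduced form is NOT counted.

D = 24, ⌊√D⌋ = 4
river: ρ → (1,4,-2)
river: ρ → (-2,4,1)
ρ-cycle length = 2 (tail of 0 descent steps not counted)

2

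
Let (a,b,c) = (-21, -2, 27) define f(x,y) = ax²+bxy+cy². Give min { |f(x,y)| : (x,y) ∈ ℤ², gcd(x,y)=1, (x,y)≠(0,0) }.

descent: ρ → (27,2,-21)
descent: ρ → (-21,40,8)  [lands on river]
river: ρ → (8,40,-21)
river: ρ → (-21,44,4)
river: ρ → (4,44,-21)
closes: descent 2, river 4
min |a| on river = 4

4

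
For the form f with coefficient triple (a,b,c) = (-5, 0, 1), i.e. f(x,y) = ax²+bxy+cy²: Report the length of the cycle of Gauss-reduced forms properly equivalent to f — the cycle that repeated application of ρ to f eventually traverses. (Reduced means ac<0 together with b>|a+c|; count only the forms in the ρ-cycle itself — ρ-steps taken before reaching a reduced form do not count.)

D = 20, ⌊√D⌋ = 4
descent: ρ → (1,4,-1)  [lands on river]
river: ρ → (-1,4,1)
ρ-cycle length = 2 (tail of 1 descent step not counted)

2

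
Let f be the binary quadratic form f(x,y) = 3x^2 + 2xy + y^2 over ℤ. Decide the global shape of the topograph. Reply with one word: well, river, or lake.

D = b²−4ac = 2² − 4·3·1 = -8
D < 0 ⇒ definite ⇒ every region one sign ⇒ single well

well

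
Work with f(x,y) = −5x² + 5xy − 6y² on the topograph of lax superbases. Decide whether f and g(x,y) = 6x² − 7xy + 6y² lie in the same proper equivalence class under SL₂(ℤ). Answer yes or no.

D₁ = -95, D₂ = -95
f is negative-definite; reduce −f:
−f: translate: b→5 (≡-5 mod 10), so (5,-5,6)→(5,5,6)
−f: reduced (well bottom): (5,5,6) with a≤c, −a<b≤a
flip sign back: reduced form of f is (-5,-5,-6)
g: translate: b→5 (≡-7 mod 12), so (6,-7,6)→(6,5,5)
g: flip: (6,5,5)→(5,-5,6)
g: translate: b→5 (≡-5 mod 10), so (5,-5,6)→(5,5,6)
g: reduced (well bottom): (5,5,6) with a≤c, −a<b≤a
reduced forms (-5, -5, -6) vs (5, 5, 6) ⇒ inequivalent

no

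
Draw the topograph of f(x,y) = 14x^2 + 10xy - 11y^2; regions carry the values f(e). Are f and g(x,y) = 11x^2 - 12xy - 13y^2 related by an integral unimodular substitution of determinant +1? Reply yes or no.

D₁ = 716, D₂ = 716
river cycle of f (length 14): (-11, 12, 13), (13, 14, -10), (-10, 26, 1), (1, 26, -10), (-10, 14, 13), (13, 12, -11), (-11, 10, 14), (14, 18, -7), (-7, 24, 5), (5, 26, -2), … (4 more)
river cycle of g (length 14): (-13, 12, 11), (11, 10, -14), (-14, 18, 7), (7, 24, -5), (-5, 26, 2), (2, 26, -5), (-5, 24, 7), (7, 18, -14), (-14, 10, 11), (11, 12, -13), … (4 more)
cycles differ ⇒ inequivalent

no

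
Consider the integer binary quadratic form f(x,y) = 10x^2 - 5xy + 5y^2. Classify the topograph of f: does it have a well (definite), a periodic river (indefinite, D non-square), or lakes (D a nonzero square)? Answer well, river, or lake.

D = b²−4ac = (-5)² − 4·10·5 = -175
D < 0 ⇒ definite ⇒ every region one sign ⇒ single well

well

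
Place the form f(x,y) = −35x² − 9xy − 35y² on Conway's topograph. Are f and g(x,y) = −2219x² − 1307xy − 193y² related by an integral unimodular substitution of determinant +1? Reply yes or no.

D₁ = -4819, D₂ = -4819
f is negative-definite; reduce −f:
−f: reduced (well bottom): (35,9,35) with a≤c, −a<b≤a
flip sign back: reduced form of f is (-35,-9,-35)
g is negative-definite; reduce −g:
−g: flip: (2219,1307,193)→(193,-1307,2219)
−g: translate: b→-149 (≡-1307 mod 386), so (193,-1307,2219)→(193,-149,35)
−g: flip: (193,-149,35)→(35,149,193)
−g: translate: b→9 (≡149 mod 70), so (35,149,193)→(35,9,35)
−g: reduced (well bottom): (35,9,35) with a≤c, −a<b≤a
flip sign back: reduced form of g is (-35,-9,-35)
reduced forms (-35, -9, -35) vs (-35, -9, -35) ⇒ equivalent

yes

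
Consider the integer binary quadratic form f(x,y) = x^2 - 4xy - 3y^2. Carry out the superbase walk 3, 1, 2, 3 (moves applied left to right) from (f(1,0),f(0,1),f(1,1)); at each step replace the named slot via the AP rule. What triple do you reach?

start (1,-3,-6) = (f(1,0),f(0,1),f(1,1))
replace slot 3: 2·(1+(-3)) − (-6) = 2 → (1,-3,2)
replace slot 1: 2·((-3)+2) − 1 = -3 → (-3,-3,2)
replace slot 2: 2·((-3)+2) − (-3) = 1 → (-3,1,2)
replace slot 3: 2·((-3)+1) − 2 = -6 → (-3,1,-6)

-3,1,-6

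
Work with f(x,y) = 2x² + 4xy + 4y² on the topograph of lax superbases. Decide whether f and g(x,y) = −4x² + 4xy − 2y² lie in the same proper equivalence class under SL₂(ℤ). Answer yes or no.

D₁ = -16, D₂ = -16
f: translate: b→0 (≡4 mod 4), so (2,4,4)→(2,0,2)
f: reduced (well bottom): (2,0,2) with a≤c, −a<b≤a
g is negative-definite; reduce −g:
−g: translate: b→4 (≡-4 mod 8), so (4,-4,2)→(4,4,2)
−g: flip: (4,4,2)→(2,-4,4)
−g: translate: b→0 (≡-4 mod 4), so (2,-4,4)→(2,0,2)
−g: reduced (well bottom): (2,0,2) with a≤c, −a<b≤a
flip sign back: reduced form of g is (-2,0,-2)
reduced forms (2, 0, 2) vs (-2, 0, -2) ⇒ inequivalent

no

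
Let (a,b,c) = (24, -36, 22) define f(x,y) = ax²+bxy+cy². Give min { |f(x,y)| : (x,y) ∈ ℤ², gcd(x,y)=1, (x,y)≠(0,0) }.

translate: b→12 (≡-36 mod 48), so (24,-36,22)→(24,12,10)
flip: (24,12,10)→(10,-12,24)
translate: b→8 (≡-12 mod 20), so (10,-12,24)→(10,8,22)
reduced (well bottom): (10,8,22) with a≤c, −a<b≤a
well minimum = a = 10

10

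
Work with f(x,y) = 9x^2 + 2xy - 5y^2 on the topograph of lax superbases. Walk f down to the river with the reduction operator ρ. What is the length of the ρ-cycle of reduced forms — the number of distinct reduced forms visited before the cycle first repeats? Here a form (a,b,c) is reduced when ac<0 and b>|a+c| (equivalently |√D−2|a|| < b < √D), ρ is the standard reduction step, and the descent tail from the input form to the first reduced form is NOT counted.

D = 184, ⌊√D⌋ = 13
descent: ρ → (-5,8,6)  [lands on river]
river: ρ → (6,4,-7)
river: ρ → (-7,10,3)
river: ρ → (3,8,-10)
river: ρ → (-10,12,1)
river: ρ → (1,12,-10)
river: ρ → (-10,8,3)
river: ρ → (3,10,-7)
river: ρ → (-7,4,6)
river: ρ → (6,8,-5)
river: ρ → (-5,12,2)
river: ρ → (2,12,-5)
ρ-cycle length = 12 (tail of 1 descent step not counted)

12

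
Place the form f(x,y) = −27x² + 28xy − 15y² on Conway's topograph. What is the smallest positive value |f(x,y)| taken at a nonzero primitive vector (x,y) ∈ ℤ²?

translate: b→26 (≡-28 mod 54), so (27,-28,15)→(27,26,14)
flip: (27,26,14)→(14,-26,27)
translate: b→2 (≡-26 mod 28), so (14,-26,27)→(14,2,15)
reduced (well bottom): (14,2,15) with a≤c, −a<b≤a
well minimum |f| = |-14| = 14 (negative-definite)

14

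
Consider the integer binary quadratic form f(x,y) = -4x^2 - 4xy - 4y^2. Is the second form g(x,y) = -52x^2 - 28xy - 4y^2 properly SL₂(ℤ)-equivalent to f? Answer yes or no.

D₁ = -48, D₂ = -48
f is negative-definite; reduce −f:
−f: reduced (well bottom): (4,4,4) with a≤c, −a<b≤a
flip sign back: reduced form of f is (-4,-4,-4)
g is negative-definite; reduce −g:
−g: flip: (52,28,4)→(4,-28,52)
−g: translate: b→4 (≡-28 mod 8), so (4,-28,52)→(4,4,4)
−g: reduced (well bottom): (4,4,4) with a≤c, −a<b≤a
flip sign back: reduced form of g is (-4,-4,-4)
reduced forms (-4, -4, -4) vs (-4, -4, -4) ⇒ equivalent

yes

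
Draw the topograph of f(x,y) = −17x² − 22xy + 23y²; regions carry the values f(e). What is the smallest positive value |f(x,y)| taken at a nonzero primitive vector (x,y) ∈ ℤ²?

descent: ρ → (23,22,-17)  [lands on river]
river: ρ → (-17,12,28)
river: ρ → (28,44,-1)
river: ρ → (-1,44,28)
river: ρ → (28,12,-17)
river: ρ → (-17,22,23)
river: ρ → (23,24,-16)
river: ρ → (-16,40,7)
river: ρ → (7,44,-4)
river: ρ → (-4,44,7)
river: ρ → (7,40,-16)
river: ρ → (-16,24,23)
closes: descent 1, river 12
min |a| on river = 1

1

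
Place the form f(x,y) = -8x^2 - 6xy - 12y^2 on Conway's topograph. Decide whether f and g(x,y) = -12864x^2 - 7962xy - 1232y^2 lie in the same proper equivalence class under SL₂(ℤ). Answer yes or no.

D₁ = -348, D₂ = -348
f is negative-definite; reduce −f:
−f: reduced (well bottom): (8,6,12) with a≤c, −a<b≤a
flip sign back: reduced form of f is (-8,-6,-12)
g is negative-definite; reduce −g:
−g: flip: (12864,7962,1232)→(1232,-7962,12864)
−g: translate: b→-570 (≡-7962 mod 2464), so (1232,-7962,12864)→(1232,-570,66)
−g: flip: (1232,-570,66)→(66,570,1232)
−g: translate: b→42 (≡570 mod 132), so (66,570,1232)→(66,42,8)
−g: flip: (66,42,8)→(8,-42,66)
−g: translate: b→6 (≡-42 mod 16), so (8,-42,66)→(8,6,12)
−g: reduced (well bottom): (8,6,12) with a≤c, −a<b≤a
flip sign back: reduced form of g is (-8,-6,-12)
reduced forms (-8, -6, -12) vs (-8, -6, -12) ⇒ equivalent

yes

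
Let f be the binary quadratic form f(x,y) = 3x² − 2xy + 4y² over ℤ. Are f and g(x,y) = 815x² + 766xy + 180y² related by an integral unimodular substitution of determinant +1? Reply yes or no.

D₁ = -44, D₂ = -44
f: reduced (well bottom): (3,-2,4) with a≤c, −a<b≤a
g: flip: (815,766,180)→(180,-766,815)
g: translate: b→-46 (≡-766 mod 360), so (180,-766,815)→(180,-46,3)
g: flip: (180,-46,3)→(3,46,180)
g: translate: b→-2 (≡46 mod 6), so (3,46,180)→(3,-2,4)
g: reduced (well bottom): (3,-2,4) with a≤c, −a<b≤a
reduced forms (3, -2, 4) vs (3, -2, 4) ⇒ equivalent

yes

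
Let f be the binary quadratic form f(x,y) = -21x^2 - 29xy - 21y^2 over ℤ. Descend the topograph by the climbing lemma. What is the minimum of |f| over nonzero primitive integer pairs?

translate: b→-13 (≡29 mod 42), so (21,29,21)→(21,-13,13)
flip: (21,-13,13)→(13,13,21)
reduced (well bottom): (13,13,21) with a≤c, −a<b≤a
well minimum |f| = |-13| = 13 (negative-definite)

13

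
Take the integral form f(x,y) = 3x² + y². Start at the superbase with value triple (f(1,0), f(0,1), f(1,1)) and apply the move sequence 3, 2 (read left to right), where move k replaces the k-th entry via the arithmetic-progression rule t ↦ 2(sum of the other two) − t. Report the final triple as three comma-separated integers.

start (3,1,4) = (f(1,0),f(0,1),f(1,1))
replace slot 3: 2·(3+1) − 4 = 4 → (3,1,4)
replace slot 2: 2·(3+4) − 1 = 13 → (3,13,4)

3,13,4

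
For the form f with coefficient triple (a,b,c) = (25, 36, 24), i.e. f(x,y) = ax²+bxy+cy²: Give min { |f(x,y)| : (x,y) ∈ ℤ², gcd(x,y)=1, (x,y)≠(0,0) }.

translate: b→-14 (≡36 mod 50), so (25,36,24)→(25,-14,13)
flip: (25,-14,13)→(13,14,25)
translate: b→-12 (≡14 mod 26), so (13,14,25)→(13,-12,24)
reduced (well bottom): (13,-12,24) with a≤c, −a<b≤a
well minimum = a = 13

13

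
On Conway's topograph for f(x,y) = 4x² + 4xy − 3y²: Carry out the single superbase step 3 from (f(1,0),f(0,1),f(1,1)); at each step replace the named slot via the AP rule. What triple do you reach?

start (4,-3,5) = (f(1,0),f(0,1),f(1,1))
replace slot 3: 2·(4+(-3)) − 5 = -3 → (4,-3,-3)

4,-3,-3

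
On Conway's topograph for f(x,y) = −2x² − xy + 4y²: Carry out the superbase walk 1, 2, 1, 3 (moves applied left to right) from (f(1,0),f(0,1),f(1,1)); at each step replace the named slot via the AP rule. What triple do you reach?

start (-2,4,1) = (f(1,0),f(0,1),f(1,1))
replace slot 1: 2·(4+1) − (-2) = 12 → (12,4,1)
replace slot 2: 2·(12+1) − 4 = 22 → (12,22,1)
replace slot 1: 2·(22+1) − 12 = 34 → (34,22,1)
replace slot 3: 2·(34+22) − 1 = 111 → (34,22,111)

34,22,111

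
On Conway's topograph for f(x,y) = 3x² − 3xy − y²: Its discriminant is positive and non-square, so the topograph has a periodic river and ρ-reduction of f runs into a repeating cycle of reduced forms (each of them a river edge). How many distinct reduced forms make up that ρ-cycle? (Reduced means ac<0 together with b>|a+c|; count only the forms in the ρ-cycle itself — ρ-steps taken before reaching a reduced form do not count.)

D = 21, ⌊√D⌋ = 4
descent: ρ → (-1,3,3)  [lands on river]
river: ρ → (3,3,-1)
ρ-cycle length = 2 (tail of 1 descent step not counted)

2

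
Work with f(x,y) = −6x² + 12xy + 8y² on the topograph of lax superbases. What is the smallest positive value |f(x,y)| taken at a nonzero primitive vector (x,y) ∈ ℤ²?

river: ρ → (8,4,-10)
river: ρ → (-10,16,2)
river: ρ → (2,16,-10)
river: ρ → (-10,4,8)
river: ρ → (8,12,-6)
river: ρ → (-6,12,8)
closes: descent 0, river 6
min |a| on river = 2

2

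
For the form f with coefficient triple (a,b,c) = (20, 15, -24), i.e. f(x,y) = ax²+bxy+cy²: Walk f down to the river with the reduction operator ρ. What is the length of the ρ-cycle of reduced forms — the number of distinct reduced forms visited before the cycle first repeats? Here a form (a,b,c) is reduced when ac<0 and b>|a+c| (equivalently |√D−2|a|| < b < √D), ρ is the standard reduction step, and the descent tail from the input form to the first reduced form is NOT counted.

D = 2145, ⌊√D⌋ = 46
river: ρ → (-24,33,11)
river: ρ → (11,33,-24)
river: ρ → (-24,15,20)
river: ρ → (20,25,-19)
river: ρ → (-19,13,26)
river: ρ → (26,39,-6)
river: ρ → (-6,45,5)
river: ρ → (5,45,-6)
river: ρ → (-6,39,26)
river: ρ → (26,13,-19)
river: ρ → (-19,25,20)
river: ρ → (20,15,-24)
ρ-cycle length = 12 (tail of 0 descent steps not counted)

12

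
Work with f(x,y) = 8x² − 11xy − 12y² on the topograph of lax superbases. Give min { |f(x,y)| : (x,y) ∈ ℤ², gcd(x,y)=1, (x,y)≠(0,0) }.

descent: ρ → (-12,11,8)  [lands on river]
river: ρ → (8,21,-2)
river: ρ → (-2,19,18)
river: ρ → (18,17,-3)
river: ρ → (-3,19,12)
river: ρ → (12,5,-10)
river: ρ → (-10,15,7)
river: ρ → (7,13,-12)
closes: descent 1, river 8
min |a| on river = 2

2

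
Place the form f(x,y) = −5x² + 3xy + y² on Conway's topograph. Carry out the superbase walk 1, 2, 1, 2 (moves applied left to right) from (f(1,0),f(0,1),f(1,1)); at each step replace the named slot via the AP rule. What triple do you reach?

start (-5,1,-1) = (f(1,0),f(0,1),f(1,1))
replace slot 1: 2·(1+(-1)) − (-5) = 5 → (5,1,-1)
replace slot 2: 2·(5+(-1)) − 1 = 7 → (5,7,-1)
replace slot 1: 2·(7+(-1)) − 5 = 7 → (7,7,-1)
replace slot 2: 2·(7+(-1)) − 7 = 5 → (7,5,-1)

7,5,-1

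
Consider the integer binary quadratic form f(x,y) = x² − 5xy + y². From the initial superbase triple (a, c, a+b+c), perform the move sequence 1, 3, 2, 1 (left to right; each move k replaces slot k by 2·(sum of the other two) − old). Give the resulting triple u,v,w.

start (1,1,-3) = (f(1,0),f(0,1),f(1,1))
replace slot 1: 2·(1+(-3)) − 1 = -5 → (-5,1,-3)
replace slot 3: 2·((-5)+1) − (-3) = -5 → (-5,1,-5)
replace slot 2: 2·((-5)+(-5)) − 1 = -21 → (-5,-21,-5)
replace slot 1: 2·((-21)+(-5)) − (-5) = -47 → (-47,-21,-5)

-47,-21,-5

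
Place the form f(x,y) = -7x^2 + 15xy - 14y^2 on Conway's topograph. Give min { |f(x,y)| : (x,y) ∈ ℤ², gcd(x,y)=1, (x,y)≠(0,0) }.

translate: b→-1 (≡-15 mod 14), so (7,-15,14)→(7,-1,6)
flip: (7,-1,6)→(6,1,7)
reduced (well bottom): (6,1,7) with a≤c, −a<b≤a
well minimum |f| = |-6| = 6 (negative-definite)

6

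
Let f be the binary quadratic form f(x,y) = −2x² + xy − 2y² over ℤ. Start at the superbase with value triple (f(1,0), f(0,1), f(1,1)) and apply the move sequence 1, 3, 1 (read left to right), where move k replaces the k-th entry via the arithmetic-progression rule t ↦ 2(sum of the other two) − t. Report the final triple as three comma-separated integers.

start (-2,-2,-3) = (f(1,0),f(0,1),f(1,1))
replace slot 1: 2·((-2)+(-3)) − (-2) = -8 → (-8,-2,-3)
replace slot 3: 2·((-8)+(-2)) − (-3) = -17 → (-8,-2,-17)
replace slot 1: 2·((-2)+(-17)) − (-8) = -30 → (-30,-2,-17)

-30,-2,-17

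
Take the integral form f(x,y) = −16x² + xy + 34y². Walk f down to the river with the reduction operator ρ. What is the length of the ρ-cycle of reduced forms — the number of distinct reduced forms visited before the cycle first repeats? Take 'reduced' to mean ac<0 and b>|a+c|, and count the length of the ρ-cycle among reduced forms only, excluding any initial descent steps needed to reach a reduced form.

D = 2177, ⌊√D⌋ = 46
descent: ρ → (34,-1,-16)
descent: ρ → (-16,33,17)  [lands on river]
river: ρ → (17,35,-14)
river: ρ → (-14,21,31)
river: ρ → (31,41,-4)
river: ρ → (-4,39,41)
river: ρ → (41,43,-2)
river: ρ → (-2,45,19)
river: ρ → (19,31,-16)
ρ-cycle length = 8 (tail of 2 descent steps not counted)

8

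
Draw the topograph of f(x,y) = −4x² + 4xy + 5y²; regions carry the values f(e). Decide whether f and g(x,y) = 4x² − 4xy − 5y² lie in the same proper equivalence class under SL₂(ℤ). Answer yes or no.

D₁ = 96, D₂ = 96
river cycle of f (length 4): (5, 6, -3), (-3, 6, 5), (5, 4, -4), (-4, 4, 5)
river cycle of g (length 4): (-5, 4, 4), (4, 4, -5), (-5, 6, 3), (3, 6, -5)
cycles differ ⇒ inequivalent

no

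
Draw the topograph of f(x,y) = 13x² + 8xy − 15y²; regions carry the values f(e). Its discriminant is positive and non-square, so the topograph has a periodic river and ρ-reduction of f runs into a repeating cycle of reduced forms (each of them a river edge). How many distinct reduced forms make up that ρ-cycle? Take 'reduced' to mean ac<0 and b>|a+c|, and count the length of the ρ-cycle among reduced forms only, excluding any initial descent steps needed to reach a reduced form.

D = 844, ⌊√D⌋ = 29
river: ρ → (-15,22,6)
river: ρ → (6,26,-7)
river: ρ → (-7,16,21)
river: ρ → (21,26,-2)
river: ρ → (-2,26,21)
river: ρ → (21,16,-7)
river: ρ → (-7,26,6)
river: ρ → (6,22,-15)
river: ρ → (-15,8,13)
river: ρ → (13,18,-10)
river: ρ → (-10,22,9)
river: ρ → (9,14,-18)
river: ρ → (-18,22,5)
river: ρ → (5,28,-3)
river: ρ → (-3,26,14)
river: ρ → (14,2,-15)
river: ρ → (-15,28,1)
river: ρ → (1,28,-15)
river: ρ → (-15,2,14)
river: ρ → (14,26,-3)
river: ρ → (-3,28,5)
river: ρ → (5,22,-18)
river: ρ → (-18,14,9)
river: ρ → (9,22,-10)
river: ρ → (-10,18,13)
river: ρ → (13,8,-15)
ρ-cycle length = 26 (tail of 0 descent steps not counted)

26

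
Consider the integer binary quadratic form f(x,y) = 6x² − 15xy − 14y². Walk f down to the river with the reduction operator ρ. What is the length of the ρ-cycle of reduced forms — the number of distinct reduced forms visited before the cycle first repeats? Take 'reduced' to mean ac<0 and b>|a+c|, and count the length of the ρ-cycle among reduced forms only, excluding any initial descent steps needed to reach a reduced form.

D = 561, ⌊√D⌋ = 23
descent: ρ → (-14,15,6)  [lands on river]
river: ρ → (6,21,-5)
river: ρ → (-5,19,10)
river: ρ → (10,21,-3)
river: ρ → (-3,21,10)
river: ρ → (10,19,-5)
river: ρ → (-5,21,6)
river: ρ → (6,15,-14)
river: ρ → (-14,13,7)
river: ρ → (7,15,-12)
river: ρ → (-12,9,10)
river: ρ → (10,11,-11)
river: ρ → (-11,11,10)
river: ρ → (10,9,-12)
river: ρ → (-12,15,7)
river: ρ → (7,13,-14)
ρ-cycle length = 16 (tail of 1 descent step not counted)

16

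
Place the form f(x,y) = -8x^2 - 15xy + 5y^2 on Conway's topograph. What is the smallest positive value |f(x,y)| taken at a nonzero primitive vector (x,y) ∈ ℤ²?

descent: ρ → (5,15,-8)  [lands on river]
river: ρ → (-8,17,3)
river: ρ → (3,19,-2)
river: ρ → (-2,17,12)
river: ρ → (12,7,-7)
river: ρ → (-7,7,12)
river: ρ → (12,17,-2)
river: ρ → (-2,19,3)
river: ρ → (3,17,-8)
river: ρ → (-8,15,5)
closes: descent 1, river 10
min |a| on river = 2

2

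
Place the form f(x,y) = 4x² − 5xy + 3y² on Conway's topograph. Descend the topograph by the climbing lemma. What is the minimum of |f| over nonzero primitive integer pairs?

translate: b→3 (≡-5 mod 8), so (4,-5,3)→(4,3,2)
flip: (4,3,2)→(2,-3,4)
translate: b→1 (≡-3 mod 4), so (2,-3,4)→(2,1,3)
reduced (well bottom): (2,1,3) with a≤c, −a<b≤a
well minimum = a = 2

2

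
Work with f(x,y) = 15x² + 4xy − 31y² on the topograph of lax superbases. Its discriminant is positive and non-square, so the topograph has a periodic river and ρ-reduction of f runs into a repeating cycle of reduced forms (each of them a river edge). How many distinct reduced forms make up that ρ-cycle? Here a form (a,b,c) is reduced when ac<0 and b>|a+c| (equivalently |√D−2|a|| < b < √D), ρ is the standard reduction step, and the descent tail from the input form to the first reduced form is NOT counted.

D = 1876, ⌊√D⌋ = 43
descent: ρ → (-31,-4,15)
descent: ρ → (15,34,-12)  [lands on river]
river: ρ → (-12,38,9)
river: ρ → (9,34,-20)
river: ρ → (-20,6,23)
river: ρ → (23,40,-3)
river: ρ → (-3,38,36)
river: ρ → (36,34,-5)
river: ρ → (-5,36,29)
river: ρ → (29,22,-12)
river: ρ → (-12,26,25)
river: ρ → (25,24,-13)
river: ρ → (-13,28,21)
river: ρ → (21,14,-20)
river: ρ → (-20,26,15)
ρ-cycle length = 14 (tail of 2 descent steps not counted)

14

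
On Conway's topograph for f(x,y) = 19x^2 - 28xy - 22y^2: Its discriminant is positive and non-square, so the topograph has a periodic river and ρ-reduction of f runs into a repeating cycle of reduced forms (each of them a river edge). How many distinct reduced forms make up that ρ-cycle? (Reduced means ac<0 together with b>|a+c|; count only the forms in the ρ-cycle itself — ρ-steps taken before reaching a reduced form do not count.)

D = 2456, ⌊√D⌋ = 49
descent: ρ → (-22,28,19)  [lands on river]
river: ρ → (19,48,-2)
river: ρ → (-2,48,19)
river: ρ → (19,28,-22)
river: ρ → (-22,16,25)
river: ρ → (25,34,-13)
river: ρ → (-13,44,10)
river: ρ → (10,36,-29)
river: ρ → (-29,22,17)
river: ρ → (17,46,-5)
river: ρ → (-5,44,26)
river: ρ → (26,8,-23)
river: ρ → (-23,38,11)
river: ρ → (11,28,-38)
river: ρ → (-38,48,1)
river: ρ → (1,48,-38)
river: ρ → (-38,28,11)
river: ρ → (11,38,-23)
river: ρ → (-23,8,26)
river: ρ → (26,44,-5)
river: ρ → (-5,46,17)
river: ρ → (17,22,-29)
river: ρ → (-29,36,10)
river: ρ → (10,44,-13)
river: ρ → (-13,34,25)
river: ρ → (25,16,-22)
ρ-cycle length = 26 (tail of 1 descent step not counted)

26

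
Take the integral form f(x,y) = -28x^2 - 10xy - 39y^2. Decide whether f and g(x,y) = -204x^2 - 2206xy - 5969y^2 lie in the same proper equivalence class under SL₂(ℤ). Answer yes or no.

D₁ = -4268, D₂ = -4268
f is negative-definite; reduce −f:
−f: reduced (well bottom): (28,10,39) with a≤c, −a<b≤a
flip sign back: reduced form of f is (-28,-10,-39)
g is negative-definite; reduce −g:
−g: translate: b→166 (≡2206 mod 408), so (204,2206,5969)→(204,166,39)
−g: flip: (204,166,39)→(39,-166,204)
−g: translate: b→-10 (≡-166 mod 78), so (39,-166,204)→(39,-10,28)
−g: flip: (39,-10,28)→(28,10,39)
−g: reduced (well bottom): (28,10,39) with a≤c, −a<b≤a
flip sign back: reduced form of g is (-28,-10,-39)
reduced forms (-28, -10, -39) vs (-28, -10, -39) ⇒ equivalent

yes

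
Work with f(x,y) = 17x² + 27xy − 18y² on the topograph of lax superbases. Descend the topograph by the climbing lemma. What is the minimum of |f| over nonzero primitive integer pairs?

river: ρ → (-18,9,26)
river: ρ → (26,43,-1)
river: ρ → (-1,43,26)
river: ρ → (26,9,-18)
river: ρ → (-18,27,17)
river: ρ → (17,41,-4)
river: ρ → (-4,39,27)
river: ρ → (27,15,-16)
river: ρ → (-16,17,26)
river: ρ → (26,35,-7)
river: ρ → (-7,35,26)
river: ρ → (26,17,-16)
river: ρ → (-16,15,27)
river: ρ → (27,39,-4)
river: ρ → (-4,41,17)
river: ρ → (17,27,-18)
closes: descent 0, river 16
min |a| on river = 1

1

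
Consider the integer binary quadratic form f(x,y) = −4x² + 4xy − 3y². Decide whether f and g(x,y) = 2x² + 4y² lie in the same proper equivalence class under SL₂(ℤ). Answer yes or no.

D₁ = -32, D₂ = -32
f is negative-definite; reduce −f:
−f: translate: b→4 (≡-4 mod 8), so (4,-4,3)→(4,4,3)
−f: flip: (4,4,3)→(3,-4,4)
−f: translate: b→2 (≡-4 mod 6), so (3,-4,4)→(3,2,3)
−f: reduced (well bottom): (3,2,3) with a≤c, −a<b≤a
flip sign back: reduced form of f is (-3,-2,-3)
g: reduced (well bottom): (2,0,4) with a≤c, −a<b≤a
reduced forms (-3, -2, -3) vs (2, 0, 4) ⇒ inequivalent

no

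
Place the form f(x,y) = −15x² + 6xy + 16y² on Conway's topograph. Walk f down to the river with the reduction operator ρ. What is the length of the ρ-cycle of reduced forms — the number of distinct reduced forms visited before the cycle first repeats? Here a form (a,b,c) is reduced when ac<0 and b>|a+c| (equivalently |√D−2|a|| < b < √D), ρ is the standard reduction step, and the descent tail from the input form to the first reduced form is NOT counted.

D = 996, ⌊√D⌋ = 31
river: ρ → (16,26,-5)
river: ρ → (-5,24,21)
river: ρ → (21,18,-8)
river: ρ → (-8,30,3)
river: ρ → (3,30,-8)
river: ρ → (-8,18,21)
river: ρ → (21,24,-5)
river: ρ → (-5,26,16)
river: ρ → (16,6,-15)
river: ρ → (-15,24,7)
river: ρ → (7,18,-24)
river: ρ → (-24,30,1)
river: ρ → (1,30,-24)
river: ρ → (-24,18,7)
river: ρ → (7,24,-15)
river: ρ → (-15,6,16)
ρ-cycle length = 16 (tail of 0 descent steps not counted)

16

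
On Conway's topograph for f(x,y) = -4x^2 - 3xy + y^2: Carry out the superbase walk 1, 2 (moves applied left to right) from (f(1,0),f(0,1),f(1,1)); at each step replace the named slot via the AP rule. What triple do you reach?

start (-4,1,-6) = (f(1,0),f(0,1),f(1,1))
replace slot 1: 2·(1+(-6)) − (-4) = -6 → (-6,1,-6)
replace slot 2: 2·((-6)+(-6)) − 1 = -25 → (-6,-25,-6)

-6,-25,-6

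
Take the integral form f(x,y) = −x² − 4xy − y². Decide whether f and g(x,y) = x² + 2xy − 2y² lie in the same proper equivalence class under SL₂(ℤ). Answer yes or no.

D₁ = 12, D₂ = 12
river cycle of f (length 2): (-1, 2, 2), (2, 2, -1)
river cycle of g (length 2): (-2, 2, 1), (1, 2, -2)
cycles differ ⇒ inequivalent

no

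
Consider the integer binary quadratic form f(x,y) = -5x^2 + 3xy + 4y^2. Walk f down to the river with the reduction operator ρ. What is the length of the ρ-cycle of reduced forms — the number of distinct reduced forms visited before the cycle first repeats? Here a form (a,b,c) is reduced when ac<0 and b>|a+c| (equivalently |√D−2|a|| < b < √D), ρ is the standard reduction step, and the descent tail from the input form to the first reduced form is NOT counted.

D = 89, ⌊√D⌋ = 9
river: ρ → (4,5,-4)
river: ρ → (-4,3,5)
river: ρ → (5,7,-2)
river: ρ → (-2,9,1)
river: ρ → (1,9,-2)
river: ρ → (-2,7,5)
river: ρ → (5,3,-4)
river: ρ → (-4,5,4)
river: ρ → (4,3,-5)
river: ρ → (-5,7,2)
river: ρ → (2,9,-1)
river: ρ → (-1,9,2)
river: ρ → (2,7,-5)
river: ρ → (-5,3,4)
ρ-cycle length = 14 (tail of 0 descent steps not counted)

14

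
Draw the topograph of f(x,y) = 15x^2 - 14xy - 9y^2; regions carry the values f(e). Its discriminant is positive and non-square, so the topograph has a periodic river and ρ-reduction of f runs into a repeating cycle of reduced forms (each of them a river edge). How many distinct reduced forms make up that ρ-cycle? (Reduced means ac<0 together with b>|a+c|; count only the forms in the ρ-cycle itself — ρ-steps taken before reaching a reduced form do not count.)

D = 736, ⌊√D⌋ = 27
descent: ρ → (-9,14,15)  [lands on river]
river: ρ → (15,16,-8)
river: ρ → (-8,16,15)
river: ρ → (15,14,-9)
river: ρ → (-9,22,7)
river: ρ → (7,20,-12)
river: ρ → (-12,4,15)
river: ρ → (15,26,-1)
river: ρ → (-1,26,15)
river: ρ → (15,4,-12)
river: ρ → (-12,20,7)
river: ρ → (7,22,-9)
ρ-cycle length = 12 (tail of 1 descent step not counted)

12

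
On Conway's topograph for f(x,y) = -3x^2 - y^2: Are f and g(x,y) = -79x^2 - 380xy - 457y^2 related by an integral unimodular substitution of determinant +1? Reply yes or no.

D₁ = -12, D₂ = -12
f is negative-definite; reduce −f:
−f: flip: (3,0,1)→(1,0,3)
−f: reduced (well bottom): (1,0,3) with a≤c, −a<b≤a
flip sign back: reduced form of f is (-1,0,-3)
g is negative-definite; reduce −g:
−g: translate: b→64 (≡380 mod 158), so (79,380,457)→(79,64,13)
−g: flip: (79,64,13)→(13,-64,79)
−g: translate: b→-12 (≡-64 mod 26), so (13,-64,79)→(13,-12,3)
−g: flip: (13,-12,3)→(3,12,13)
−g: translate: b→0 (≡12 mod 6), so (3,12,13)→(3,0,1)
−g: flip: (3,0,1)→(1,0,3)
−g: reduced (well bottom): (1,0,3) with a≤c, −a<b≤a
flip sign back: reduced form of g is (-1,0,-3)
reduced forms (-1, 0, -3) vs (-1, 0, -3) ⇒ equivalent

yes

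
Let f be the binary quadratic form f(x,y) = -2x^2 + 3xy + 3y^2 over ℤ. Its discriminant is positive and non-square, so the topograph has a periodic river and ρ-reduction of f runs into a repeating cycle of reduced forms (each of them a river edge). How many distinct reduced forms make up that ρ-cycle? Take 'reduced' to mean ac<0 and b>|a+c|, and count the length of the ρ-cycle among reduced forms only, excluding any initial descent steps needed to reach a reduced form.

D = 33, ⌊√D⌋ = 5
river: ρ → (3,3,-2)
river: ρ → (-2,5,1)
river: ρ → (1,5,-2)
river: ρ → (-2,3,3)
ρ-cycle length = 4 (tail of 0 descent steps not counted)

4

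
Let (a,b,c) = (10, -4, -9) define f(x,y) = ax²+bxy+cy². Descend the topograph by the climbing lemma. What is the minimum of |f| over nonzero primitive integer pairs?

descent: ρ → (-9,4,10)  [lands on river]
river: ρ → (10,16,-3)
river: ρ → (-3,14,15)
river: ρ → (15,16,-2)
river: ρ → (-2,16,15)
river: ρ → (15,14,-3)
river: ρ → (-3,16,10)
river: ρ → (10,4,-9)
river: ρ → (-9,14,5)
river: ρ → (5,16,-6)
river: ρ → (-6,8,13)
river: ρ → (13,18,-1)
river: ρ → (-1,18,13)
river: ρ → (13,8,-6)
river: ρ → (-6,16,5)
river: ρ → (5,14,-9)
closes: descent 1, river 16
min |a| on river = 1

1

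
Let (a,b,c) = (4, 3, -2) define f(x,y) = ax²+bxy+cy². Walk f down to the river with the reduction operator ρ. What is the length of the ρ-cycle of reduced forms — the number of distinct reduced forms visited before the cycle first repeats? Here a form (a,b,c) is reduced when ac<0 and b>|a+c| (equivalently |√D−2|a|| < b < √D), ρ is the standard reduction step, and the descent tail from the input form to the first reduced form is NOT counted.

D = 41, ⌊√D⌋ = 6
river: ρ → (-2,5,2)
river: ρ → (2,3,-4)
river: ρ → (-4,5,1)
river: ρ → (1,5,-4)
river: ρ → (-4,3,2)
river: ρ → (2,5,-2)
river: ρ → (-2,3,4)
river: ρ → (4,5,-1)
river: ρ → (-1,5,4)
river: ρ → (4,3,-2)
ρ-cycle length = 10 (tail of 0 descent steps not counted)

10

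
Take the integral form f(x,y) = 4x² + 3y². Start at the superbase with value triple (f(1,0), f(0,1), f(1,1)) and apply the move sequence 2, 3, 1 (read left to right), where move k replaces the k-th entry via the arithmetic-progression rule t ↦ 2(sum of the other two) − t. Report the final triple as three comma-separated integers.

start (4,3,7) = (f(1,0),f(0,1),f(1,1))
replace slot 2: 2·(4+7) − 3 = 19 → (4,19,7)
replace slot 3: 2·(4+19) − 7 = 39 → (4,19,39)
replace slot 1: 2·(19+39) − 4 = 112 → (112,19,39)

112,19,39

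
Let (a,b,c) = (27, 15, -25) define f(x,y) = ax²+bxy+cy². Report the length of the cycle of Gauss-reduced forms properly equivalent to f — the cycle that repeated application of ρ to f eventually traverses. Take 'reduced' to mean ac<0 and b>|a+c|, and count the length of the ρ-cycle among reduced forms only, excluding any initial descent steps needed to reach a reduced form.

D = 2925, ⌊√D⌋ = 54
river: ρ → (-25,35,17)
river: ρ → (17,33,-27)
river: ρ → (-27,21,23)
river: ρ → (23,25,-25)
river: ρ → (-25,25,23)
river: ρ → (23,21,-27)
river: ρ → (-27,33,17)
river: ρ → (17,35,-25)
river: ρ → (-25,15,27)
river: ρ → (27,39,-13)
river: ρ → (-13,39,27)
river: ρ → (27,15,-25)
ρ-cycle length = 12 (tail of 0 descent steps not counted)

12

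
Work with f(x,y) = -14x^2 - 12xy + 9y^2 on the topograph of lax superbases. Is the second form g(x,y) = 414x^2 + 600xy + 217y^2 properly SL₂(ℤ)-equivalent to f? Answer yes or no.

D₁ = 648, D₂ = 648
river cycle of f (length 10): (9, 12, -14), (-14, 16, 7), (7, 12, -18), (-18, 24, 1), (1, 24, -18), (-18, 12, 7), (7, 16, -14), (-14, 12, 9), (9, 24, -2), (-2, 24, 9)
river cycle of g (length 10): (-2, 24, 9), (9, 12, -14), (-14, 16, 7), (7, 12, -18), (-18, 24, 1), (1, 24, -18), (-18, 12, 7), (7, 16, -14), (-14, 12, 9), (9, 24, -2)
cycles coincide ⇒ equivalent

yes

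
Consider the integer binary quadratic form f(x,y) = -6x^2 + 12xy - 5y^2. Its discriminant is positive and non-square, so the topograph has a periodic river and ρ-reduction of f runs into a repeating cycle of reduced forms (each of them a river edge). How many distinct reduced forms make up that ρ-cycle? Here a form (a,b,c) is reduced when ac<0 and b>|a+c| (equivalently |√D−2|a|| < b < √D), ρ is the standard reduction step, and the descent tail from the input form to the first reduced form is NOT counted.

D = 24, ⌊√D⌋ = 4
descent: ρ → (-5,-2,1)
descent: ρ → (1,4,-2)  [lands on river]
river: ρ → (-2,4,1)
ρ-cycle length = 2 (tail of 2 descent steps not counted)

2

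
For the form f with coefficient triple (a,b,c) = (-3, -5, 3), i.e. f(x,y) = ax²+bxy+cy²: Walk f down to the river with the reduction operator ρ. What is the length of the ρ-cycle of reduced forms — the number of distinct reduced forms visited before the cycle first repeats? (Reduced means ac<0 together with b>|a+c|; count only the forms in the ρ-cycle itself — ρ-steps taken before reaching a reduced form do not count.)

D = 61, ⌊√D⌋ = 7
descent: ρ → (3,5,-3)  [lands on river]
river: ρ → (-3,7,1)
river: ρ → (1,7,-3)
river: ρ → (-3,5,3)
river: ρ → (3,7,-1)
river: ρ → (-1,7,3)
ρ-cycle length = 6 (tail of 1 descent step not counted)

6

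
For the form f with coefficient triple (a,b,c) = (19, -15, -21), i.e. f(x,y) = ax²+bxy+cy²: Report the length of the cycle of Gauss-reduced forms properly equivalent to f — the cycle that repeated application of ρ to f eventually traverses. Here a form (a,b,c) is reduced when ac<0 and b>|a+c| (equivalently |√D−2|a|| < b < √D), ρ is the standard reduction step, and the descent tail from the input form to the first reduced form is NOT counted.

D = 1821, ⌊√D⌋ = 42
descent: ρ → (-21,15,19)  [lands on river]
river: ρ → (19,23,-17)
river: ρ → (-17,11,25)
river: ρ → (25,39,-3)
river: ρ → (-3,39,25)
river: ρ → (25,11,-17)
river: ρ → (-17,23,19)
river: ρ → (19,15,-21)
river: ρ → (-21,27,13)
river: ρ → (13,25,-23)
river: ρ → (-23,21,15)
river: ρ → (15,39,-5)
river: ρ → (-5,41,7)
river: ρ → (7,29,-35)
river: ρ → (-35,41,1)
river: ρ → (1,41,-35)
river: ρ → (-35,29,7)
river: ρ → (7,41,-5)
river: ρ → (-5,39,15)
river: ρ → (15,21,-23)
river: ρ → (-23,25,13)
river: ρ → (13,27,-21)
ρ-cycle length = 22 (tail of 1 descent step not counted)

22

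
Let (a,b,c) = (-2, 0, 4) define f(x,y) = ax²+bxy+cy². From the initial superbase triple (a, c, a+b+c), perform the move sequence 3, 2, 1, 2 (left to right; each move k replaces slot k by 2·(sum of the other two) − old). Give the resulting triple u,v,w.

start (-2,4,2) = (f(1,0),f(0,1),f(1,1))
replace slot 3: 2·((-2)+4) − 2 = 2 → (-2,4,2)
replace slot 2: 2·((-2)+2) − 4 = -4 → (-2,-4,2)
replace slot 1: 2·((-4)+2) − (-2) = -2 → (-2,-4,2)
replace slot 2: 2·((-2)+2) − (-4) = 4 → (-2,4,2)

-2,4,2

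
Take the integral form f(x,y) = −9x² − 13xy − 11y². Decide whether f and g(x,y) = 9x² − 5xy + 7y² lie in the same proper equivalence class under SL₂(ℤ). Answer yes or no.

D₁ = -227, D₂ = -227
f is negative-definite; reduce −f:
−f: translate: b→-5 (≡13 mod 18), so (9,13,11)→(9,-5,7)
−f: flip: (9,-5,7)→(7,5,9)
−f: reduced (well bottom): (7,5,9) with a≤c, −a<b≤a
flip sign back: reduced form of f is (-7,-5,-9)
g: flip: (9,-5,7)→(7,5,9)
g: reduced (well bottom): (7,5,9) with a≤c, −a<b≤a
reduced forms (-7, -5, -9) vs (7, 5, 9) ⇒ inequivalent

no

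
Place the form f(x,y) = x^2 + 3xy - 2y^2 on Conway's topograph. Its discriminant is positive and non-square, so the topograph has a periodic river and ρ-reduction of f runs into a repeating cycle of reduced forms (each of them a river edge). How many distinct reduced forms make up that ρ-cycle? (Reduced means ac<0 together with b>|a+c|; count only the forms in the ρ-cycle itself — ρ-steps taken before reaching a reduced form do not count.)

D = 17, ⌊√D⌋ = 4
river: ρ → (-2,1,2)
river: ρ → (2,3,-1)
river: ρ → (-1,3,2)
river: ρ → (2,1,-2)
river: ρ → (-2,3,1)
river: ρ → (1,3,-2)
ρ-cycle length = 6 (tail of 0 descent steps not counted)

6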